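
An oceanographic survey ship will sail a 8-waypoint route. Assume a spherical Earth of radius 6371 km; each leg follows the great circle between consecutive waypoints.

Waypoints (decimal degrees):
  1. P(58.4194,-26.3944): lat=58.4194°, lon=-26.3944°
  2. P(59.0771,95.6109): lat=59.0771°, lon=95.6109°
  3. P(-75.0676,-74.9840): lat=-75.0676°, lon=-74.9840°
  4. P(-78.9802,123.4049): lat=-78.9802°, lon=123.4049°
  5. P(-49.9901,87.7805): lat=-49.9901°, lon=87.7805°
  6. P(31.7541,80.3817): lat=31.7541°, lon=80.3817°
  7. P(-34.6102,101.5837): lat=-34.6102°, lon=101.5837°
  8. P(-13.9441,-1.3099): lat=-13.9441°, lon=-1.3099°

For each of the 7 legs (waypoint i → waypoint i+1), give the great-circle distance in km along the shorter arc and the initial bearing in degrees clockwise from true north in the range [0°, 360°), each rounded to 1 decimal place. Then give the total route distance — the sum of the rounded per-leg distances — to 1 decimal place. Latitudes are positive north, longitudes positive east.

Leg 1: dist=6001.4 km, bearing=32.6°
Leg 2: dist=18196.3 km, bearing=188.6°
Leg 3: dist=2848.9 km, bearing=188.0°
Leg 4: dist=3514.0 km, bearing=314.4°
Leg 5: dist=9118.8 km, bearing=353.7°
Leg 6: dist=7705.3 km, bearing=161.4°
Leg 7: dist=10271.2 km, bearing=251.2°
Total: 57655.9 km

Leg 1: φ1=1.0196109, φ2=1.0310899, Δφ=0.0114790, Δλ=2.1293942 rad; a=sin²(Δφ/2)+cosφ1·cosφ2·sin²(Δλ/2)=0.2059093143; c=2·atan2(√a, √(1-a))=0.941988079; dist=6371·c=6001.406 ≈ 6001.4 km; running total=6001.4 km
Leg 1 bearing: y=sinΔλ·cosφ2=0.43577329, x=cosφ1·sinφ2-sinφ1·cosφ2·cosΔλ=0.68128137; θ=atan2(y, x)=32.6045° ≈ 32.6°
Leg 2: φ1=1.0310899, φ2=-1.3101768, Δφ=-2.3412667, Δλ=-2.9774427 rad; a=sin²(Δφ/2)+cosφ1·cosφ2·sin²(Δλ/2)=0.9797636909; c=2·atan2(√a, √(1-a))=2.856115478; dist=6371·c=18196.312 ≈ 18196.3 km; running total=24197.7 km
Leg 2 bearing: y=sinΔλ·cosφ2=-0.04210834, x=cosφ1·sinφ2-sinφ1·cosφ2·cosΔλ=-0.27844944; θ=atan2(y, x)=-171.4006° <0 so +360° → 188.5994° ≈ 188.6°
Leg 3: φ1=-1.3101768, φ2=-1.3784645, Δφ=-0.0682878, Δλ=3.4625395 rad; a=sin²(Δφ/2)+cosφ1·cosφ2·sin²(Δλ/2)=0.0491627254; c=2·atan2(√a, √(1-a))=0.447169765; dist=6371·c=2848.919 ≈ 2848.9 km; running total=27046.6 km
Leg 3 bearing: y=sinΔλ·cosφ2=-0.06030061, x=cosφ1·sinφ2-sinφ1·cosφ2·cosΔλ=-0.42819020; θ=atan2(y, x)=-171.9839° <0 so +360° → 188.0161° ≈ 188.0°
Leg 4: φ1=-1.3784645, φ2=-0.8724918, Δφ=0.5059727, Δλ=-0.6217631 rad; a=sin²(Δφ/2)+cosφ1·cosφ2·sin²(Δλ/2)=0.0741478098; c=2·atan2(√a, √(1-a))=0.551567085; dist=6371·c=3514.034 ≈ 3514.0 km; running total=30560.6 km
Leg 4 bearing: y=sinΔλ·cosφ2=-0.37448107, x=cosφ1·sinφ2-sinφ1·cosφ2·cosΔλ=0.36655638; θ=atan2(y, x)=-45.6127° <0 so +360° → 314.3873° ≈ 314.4°
Leg 5: φ1=-0.8724918, φ2=0.5542136, Δφ=1.4267054, Δλ=-0.1291334 rad; a=sin²(Δφ/2)+cosφ1·cosφ2·sin²(Δλ/2)=0.4304794833; c=2·atan2(√a, √(1-a))=1.431303351; dist=6371·c=9118.834 ≈ 9118.8 km; running total=39679.4 km
Leg 5 bearing: y=sinΔλ·cosφ2=-0.10949911, x=cosφ1·sinφ2-sinφ1·cosφ2·cosΔλ=0.98421417; θ=atan2(y, x)=-6.3484° <0 so +360° → 353.6516° ≈ 353.7°
Leg 6: φ1=0.5542136, φ2=-0.6040619, Δφ=-1.1582755, Δλ=0.3700447 rad; a=sin²(Δφ/2)+cosφ1·cosφ2·sin²(Δλ/2)=0.3232256725; c=2·atan2(√a, √(1-a))=1.209434265; dist=6371·c=7705.306 ≈ 7705.3 km; running total=47384.7 km
Leg 6 bearing: y=sinΔλ·cosφ2=0.29765656, x=cosφ1·sinφ2-sinφ1·cosφ2·cosΔλ=-0.88679418; θ=atan2(y, x)=161.4454° ≈ 161.4°
Leg 7: φ1=-0.6040619, φ2=-0.2433705, Δφ=0.3606915, Δλ=-1.7958321 rad; a=sin²(Δφ/2)+cosφ1·cosφ2·sin²(Δλ/2)=0.5206847793; c=2·atan2(√a, √(1-a))=1.612177695; dist=6371·c=10271.184 ≈ 10271.2 km; running total=57655.9 km
Leg 7 bearing: y=sinΔλ·cosφ2=-0.94606044, x=cosφ1·sinφ2-sinφ1·cosφ2·cosΔλ=-0.32133815; θ=atan2(y, x)=-108.7605° <0 so +360° → 251.2395° ≈ 251.2°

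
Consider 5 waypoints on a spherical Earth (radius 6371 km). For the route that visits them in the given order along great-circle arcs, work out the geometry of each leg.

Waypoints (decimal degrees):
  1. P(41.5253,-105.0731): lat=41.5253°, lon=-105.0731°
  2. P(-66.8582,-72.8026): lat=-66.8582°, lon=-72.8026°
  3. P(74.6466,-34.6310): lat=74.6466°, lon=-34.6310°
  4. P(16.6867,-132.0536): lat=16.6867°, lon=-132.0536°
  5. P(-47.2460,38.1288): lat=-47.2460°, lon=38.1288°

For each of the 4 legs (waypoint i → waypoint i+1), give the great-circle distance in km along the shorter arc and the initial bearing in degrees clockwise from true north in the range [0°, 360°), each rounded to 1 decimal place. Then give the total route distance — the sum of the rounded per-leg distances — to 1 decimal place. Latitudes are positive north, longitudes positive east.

Leg 1: φ1=0.7247532, φ2=-1.1668957, Δφ=-1.8916489, Δλ=0.5632265 rad; a=sin²(Δφ/2)+cosφ1·cosφ2·sin²(Δλ/2)=0.6804117786; c=2·atan2(√a, √(1-a))=1.939947114; dist=6371·c=12359.403 ≈ 12359.4 km; running total=12359.4 km
Leg 1 bearing: y=sinΔλ·cosφ2=0.20983372, x=cosφ1·sinφ2-sinφ1·cosφ2·cosΔλ=-0.90872227; θ=atan2(y, x)=166.9977° ≈ 167.0°
Leg 2: φ1=-1.1668957, φ2=1.3028289, Δφ=2.4697247, Δλ=0.6662201 rad; a=sin²(Δφ/2)+cosφ1·cosφ2·sin²(Δλ/2)=0.9024558073; c=2·atan2(√a, √(1-a))=2.506322831; dist=6371·c=15967.783 ≈ 15967.8 km; running total=28327.2 km
Leg 2 bearing: y=sinΔλ·cosφ2=0.16363401, x=cosφ1·sinφ2-sinφ1·cosφ2·cosΔλ=0.57038689; θ=atan2(y, x)=16.0073° ≈ 16.0°
Leg 3: φ1=1.3028289, φ2=0.2912379, Δφ=-1.0115911, Δλ=-1.7003451 rad; a=sin²(Δφ/2)+cosφ1·cosφ2·sin²(Δλ/2)=0.3779370501; c=2·atan2(√a, √(1-a))=1.324178109; dist=6371·c=8436.339 ≈ 8436.3 km; running total=36763.5 km
Leg 3 bearing: y=sinΔλ·cosφ2=-0.94986233, x=cosφ1·sinφ2-sinφ1·cosφ2·cosΔλ=0.19535632; θ=atan2(y, x)=-78.3781° <0 so +360° → 281.6219° ≈ 281.6°
Leg 4: φ1=0.2912379, φ2=-0.8245983, Δφ=-1.1158361, Δλ=2.9702432 rad; a=sin²(Δφ/2)+cosφ1·cosφ2·sin²(Δλ/2)=0.9257903225; c=2·atan2(√a, √(1-a))=2.589789488; dist=6371·c=16499.549 ≈ 16499.5 km; running total=53263.0 km
Leg 4 bearing: y=sinΔλ·cosφ2=0.11575254, x=cosφ1·sinφ2-sinφ1·cosφ2·cosΔλ=-0.51128442; θ=atan2(y, x)=167.2435° ≈ 167.2°

Leg 1: dist=12359.4 km, bearing=167.0°
Leg 2: dist=15967.8 km, bearing=16.0°
Leg 3: dist=8436.3 km, bearing=281.6°
Leg 4: dist=16499.5 km, bearing=167.2°
Total: 53263.0 km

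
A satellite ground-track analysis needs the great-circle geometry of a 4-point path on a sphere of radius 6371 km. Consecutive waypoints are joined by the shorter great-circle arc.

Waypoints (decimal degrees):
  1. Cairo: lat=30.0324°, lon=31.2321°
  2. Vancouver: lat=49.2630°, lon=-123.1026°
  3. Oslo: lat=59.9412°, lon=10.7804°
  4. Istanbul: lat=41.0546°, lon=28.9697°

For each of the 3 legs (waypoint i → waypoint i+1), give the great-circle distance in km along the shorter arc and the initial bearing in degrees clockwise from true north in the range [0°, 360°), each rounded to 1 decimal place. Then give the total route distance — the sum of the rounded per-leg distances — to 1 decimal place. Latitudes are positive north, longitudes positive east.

Leg 1: φ1=0.5241643, φ2=0.8598015, Δφ=0.3356373, Δλ=-2.6936487 rad; a=sin²(Δφ/2)+cosφ1·cosφ2·sin²(Δλ/2)=0.5650024881; c=2·atan2(√a, √(1-a))=1.701170325; dist=6371·c=10838.156 ≈ 10838.2 km; running total=10838.2 km
Leg 1 bearing: y=sinΔλ·cosφ2=-0.28264447, x=cosφ1·sinφ2-sinφ1·cosφ2·cosΔλ=0.95037404; θ=atan2(y, x)=-16.5627° <0 so +360° → 343.4373° ≈ 343.4°
Leg 2: φ1=0.8598015, φ2=1.0461713, Δφ=0.1863697, Δλ=2.3366992 rad; a=sin²(Δφ/2)+cosφ1·cosφ2·sin²(Δλ/2)=0.2853876707; c=2·atan2(√a, √(1-a))=1.127162165; dist=6371·c=7181.150 ≈ 7181.2 km; running total=18019.4 km
Leg 2 bearing: y=sinΔλ·cosφ2=0.36101880, x=cosφ1·sinφ2-sinφ1·cosφ2·cosΔλ=0.82790798; θ=atan2(y, x)=23.5602° ≈ 23.6°
Leg 3: φ1=1.0461713, φ2=0.7165379, Δφ=-0.3296334, Δλ=0.3174632 rad; a=sin²(Δφ/2)+cosφ1·cosφ2·sin²(Δλ/2)=0.0363565219; c=2·atan2(√a, √(1-a))=0.383697115; dist=6371·c=2444.534 ≈ 2444.5 km; running total=20463.9 km
Leg 3 bearing: y=sinΔλ·cosφ2=0.23539299, x=cosφ1·sinφ2-sinφ1·cosφ2·cosΔλ=-0.29108253; θ=atan2(y, x)=141.0382° ≈ 141.0°

Leg 1: dist=10838.2 km, bearing=343.4°
Leg 2: dist=7181.2 km, bearing=23.6°
Leg 3: dist=2444.5 km, bearing=141.0°
Total: 20463.9 km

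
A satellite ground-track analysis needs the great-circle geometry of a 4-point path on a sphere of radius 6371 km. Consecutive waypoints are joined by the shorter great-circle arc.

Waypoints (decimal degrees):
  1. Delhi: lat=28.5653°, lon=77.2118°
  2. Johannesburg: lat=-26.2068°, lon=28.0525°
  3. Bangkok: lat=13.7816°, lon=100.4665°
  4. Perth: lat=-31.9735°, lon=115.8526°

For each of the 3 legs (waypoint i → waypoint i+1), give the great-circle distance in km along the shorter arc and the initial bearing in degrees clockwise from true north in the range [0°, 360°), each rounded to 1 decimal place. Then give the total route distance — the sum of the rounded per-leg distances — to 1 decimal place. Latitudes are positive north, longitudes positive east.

Leg 1: dist=8038.6 km, bearing=225.4°
Leg 2: dist=8996.2 km, bearing=69.7°
Leg 3: dist=5345.3 km, bearing=162.4°
Total: 22380.1 km

Leg 1: φ1=0.4985585, φ2=-0.4573949, Δφ=-0.9559535, Δλ=-0.8579916 rad; a=sin²(Δφ/2)+cosφ1·cosφ2·sin²(Δλ/2)=0.3479239380; c=2·atan2(√a, √(1-a))=1.261748067; dist=6371·c=8038.597 ≈ 8038.6 km; running total=8038.6 km
Leg 1 bearing: y=sinΔλ·cosφ2=-0.67876386, x=cosφ1·sinφ2-sinφ1·cosφ2·cosΔλ=-0.66840938; θ=atan2(y, x)=-134.5596° <0 so +360° → 225.4404° ≈ 225.4°
Leg 2: φ1=-0.4573949, φ2=0.2405343, Δφ=0.6979292, Δλ=1.2638627 rad; a=sin²(Δφ/2)+cosφ1·cosφ2·sin²(Δλ/2)=0.4209633168; c=2·atan2(√a, √(1-a))=1.412057145; dist=6371·c=8996.216 ≈ 8996.2 km; running total=17034.8 km
Leg 2 bearing: y=sinΔλ·cosφ2=0.92582083, x=cosφ1·sinφ2-sinφ1·cosφ2·cosΔλ=0.34331997; θ=atan2(y, x)=69.6538° ≈ 69.7°
Leg 3: φ1=0.2405343, φ2=-0.5580428, Δφ=-0.7985771, Δλ=0.2685381 rad; a=sin²(Δφ/2)+cosφ1·cosφ2·sin²(Δλ/2)=0.1659005099; c=2·atan2(√a, √(1-a))=0.839010961; dist=6371·c=5345.339 ≈ 5345.3 km; running total=22380.1 km
Leg 3 bearing: y=sinΔλ·cosφ2=0.22507101, x=cosφ1·sinφ2-sinφ1·cosφ2·cosΔλ=-0.70912140; θ=atan2(y, x)=162.3909° ≈ 162.4°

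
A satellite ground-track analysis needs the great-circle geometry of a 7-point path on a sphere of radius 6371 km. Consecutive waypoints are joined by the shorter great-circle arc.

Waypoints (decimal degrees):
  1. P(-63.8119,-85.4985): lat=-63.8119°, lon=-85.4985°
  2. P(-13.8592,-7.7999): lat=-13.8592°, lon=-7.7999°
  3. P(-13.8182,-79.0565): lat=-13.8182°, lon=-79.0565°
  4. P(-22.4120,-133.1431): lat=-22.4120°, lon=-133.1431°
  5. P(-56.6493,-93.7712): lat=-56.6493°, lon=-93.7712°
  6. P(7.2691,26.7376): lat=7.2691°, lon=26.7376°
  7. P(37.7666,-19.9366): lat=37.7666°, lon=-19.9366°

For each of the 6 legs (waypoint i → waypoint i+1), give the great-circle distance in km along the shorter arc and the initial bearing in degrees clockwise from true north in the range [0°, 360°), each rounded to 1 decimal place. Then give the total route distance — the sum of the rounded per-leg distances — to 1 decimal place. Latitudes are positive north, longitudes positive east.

Leg 1: dist=8024.7 km, bearing=85.2°
Leg 2: dist=7660.2 km, bearing=260.3°
Leg 3: dist=5766.2 km, bearing=252.2°
Leg 4: dist=4965.3 km, bearing=150.3°
Leg 5: dist=12508.5 km, bearing=112.3°
Leg 6: dist=5783.1 km, bearing=313.1°
Total: 44708.0 km

Leg 1: φ1=-1.1137278, φ2=-0.2418887, Δφ=0.8718391, Δλ=1.3560964 rad; a=sin²(Δφ/2)+cosφ1·cosφ2·sin²(Δλ/2)=0.3468820097; c=2·atan2(√a, √(1-a))=1.259559809; dist=6371·c=8024.656 ≈ 8024.7 km; running total=8024.7 km
Leg 1 bearing: y=sinΔλ·cosφ2=0.94859609, x=cosφ1·sinφ2-sinφ1·cosφ2·cosΔλ=0.07990613; θ=atan2(y, x)=85.1850° ≈ 85.2°
Leg 2: φ1=-0.2418887, φ2=-0.2411731, Δφ=0.0007156, Δλ=-1.2436623 rad; a=sin²(Δφ/2)+cosφ1·cosφ2·sin²(Δλ/2)=0.3199210238; c=2·atan2(√a, √(1-a))=1.202359124; dist=6371·c=7660.230 ≈ 7660.2 km; running total=15684.9 km
Leg 2 bearing: y=sinΔλ·cosφ2=-0.91956046, x=cosφ1·sinφ2-sinφ1·cosφ2·cosΔλ=-0.15714580; θ=atan2(y, x)=-99.6977° <0 so +360° → 260.3023° ≈ 260.3°
Leg 3: φ1=-0.2411731, φ2=-0.3911632, Δφ=-0.1499901, Δλ=-0.9439893 rad; a=sin²(Δφ/2)+cosφ1·cosφ2·sin²(Δλ/2)=0.1911876805; c=2·atan2(√a, √(1-a))=0.905077489; dist=6371·c=5766.249 ≈ 5766.2 km; running total=21451.1 km
Leg 3 bearing: y=sinΔλ·cosφ2=-0.74872932, x=cosφ1·sinφ2-sinφ1·cosφ2·cosΔλ=-0.24071604; θ=atan2(y, x)=-107.8226° <0 so +360° → 252.1774° ≈ 252.2°
Leg 4: φ1=-0.3911632, φ2=-0.9887168, Δφ=-0.5975536, Δλ=0.6871693 rad; a=sin²(Δφ/2)+cosφ1·cosφ2·sin²(Δλ/2)=0.1443162328; c=2·atan2(√a, √(1-a))=0.779354247; dist=6371·c=4965.266 ≈ 4965.3 km; running total=26416.4 km
Leg 4 bearing: y=sinΔλ·cosφ2=0.34874245, x=cosφ1·sinφ2-sinφ1·cosφ2·cosΔλ=-0.61019254; θ=atan2(y, x)=150.2508° ≈ 150.3°
Leg 5: φ1=-0.9887168, φ2=0.1268697, Δφ=1.1155865, Δλ=2.1032753 rad; a=sin²(Δφ/2)+cosφ1·cosφ2·sin²(Δλ/2)=0.6912739492; c=2·atan2(√a, √(1-a))=1.963348712; dist=6371·c=12508.495 ≈ 12508.5 km; running total=38924.9 km
Leg 5 bearing: y=sinΔλ·cosφ2=0.85462676, x=cosφ1·sinφ2-sinφ1·cosφ2·cosΔλ=-0.35109857; θ=atan2(y, x)=112.3339° ≈ 112.3°
Leg 6: φ1=0.1268697, φ2=0.6591515, Δφ=0.5322818, Δλ=-0.8146185 rad; a=sin²(Δφ/2)+cosφ1·cosφ2·sin²(Δλ/2)=0.1922300185; c=2·atan2(√a, √(1-a))=0.907725403; dist=6371·c=5783.119 ≈ 5783.1 km; running total=44708.0 km
Leg 6 bearing: y=sinΔλ·cosφ2=-0.57506903, x=cosφ1·sinφ2-sinφ1·cosφ2·cosΔλ=0.53889346; θ=atan2(y, x)=-46.8600° <0 so +360° → 313.1400° ≈ 313.1°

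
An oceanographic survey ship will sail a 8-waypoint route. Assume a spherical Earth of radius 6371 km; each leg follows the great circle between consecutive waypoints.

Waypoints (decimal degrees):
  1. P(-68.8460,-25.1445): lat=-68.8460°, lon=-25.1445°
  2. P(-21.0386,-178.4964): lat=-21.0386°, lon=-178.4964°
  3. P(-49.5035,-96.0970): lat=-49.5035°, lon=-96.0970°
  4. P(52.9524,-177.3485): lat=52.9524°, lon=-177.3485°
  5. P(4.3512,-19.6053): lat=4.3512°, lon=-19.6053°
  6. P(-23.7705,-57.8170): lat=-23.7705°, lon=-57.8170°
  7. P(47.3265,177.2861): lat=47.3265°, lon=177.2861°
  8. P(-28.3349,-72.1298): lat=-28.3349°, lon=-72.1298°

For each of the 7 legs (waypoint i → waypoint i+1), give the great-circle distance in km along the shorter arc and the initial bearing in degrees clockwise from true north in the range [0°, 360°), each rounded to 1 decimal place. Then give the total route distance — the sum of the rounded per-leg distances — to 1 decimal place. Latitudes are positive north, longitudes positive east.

Leg 1: φ1=-1.2015894, φ2=-0.3671928, Δφ=0.8343965, Δλ=-2.6764956 rad; a=sin²(Δφ/2)+cosφ1·cosφ2·sin²(Δλ/2)=0.4831182379; c=2·atan2(√a, √(1-a))=1.537026384; dist=6371·c=9792.395 ≈ 9792.4 km; running total=9792.4 km
Leg 1 bearing: y=sinΔλ·cosφ2=-0.41861138, x=cosφ1·sinφ2-sinφ1·cosφ2·cosΔλ=-0.90753762; θ=atan2(y, x)=-155.2380° <0 so +360° → 204.7620° ≈ 204.8°
Leg 2: φ1=-0.3671928, φ2=-0.8639991, Δφ=-0.4968062, Δλ=1.4381408 rad; a=sin²(Δφ/2)+cosφ1·cosφ2·sin²(Δλ/2)=0.3234169996; c=2·atan2(√a, √(1-a))=1.209843308; dist=6371·c=7707.912 ≈ 7707.9 km; running total=17500.3 km
Leg 2 bearing: y=sinΔλ·cosφ2=0.64369605, x=cosφ1·sinφ2-sinφ1·cosφ2·cosΔλ=-0.67891764; θ=atan2(y, x)=136.5254° ≈ 136.5°
Leg 3: φ1=-0.8639991, φ2=0.9241937, Δφ=1.7881928, Δλ=-1.4181062 rad; a=sin²(Δφ/2)+cosφ1·cosφ2·sin²(Δλ/2)=0.7737151343; c=2·atan2(√a, √(1-a))=2.150086755; dist=6371·c=13698.203 ≈ 13698.2 km; running total=31198.5 km
Leg 3 bearing: y=sinΔλ·cosφ2=-0.59546876, x=cosφ1·sinφ2-sinφ1·cosφ2·cosΔλ=0.58799409; θ=atan2(y, x)=-45.3619° <0 so +360° → 314.6381° ≈ 314.6°
Leg 4: φ1=0.9241937, φ2=0.0759428, Δφ=-0.8482510, Δλ=2.7531382 rad; a=sin²(Δφ/2)+cosφ1·cosφ2·sin²(Δλ/2)=0.7477147567; c=2·atan2(√a, √(1-a))=2.089125551; dist=6371·c=13309.819 ≈ 13309.8 km; running total=44508.3 km
Leg 4 bearing: y=sinΔλ·cosφ2=0.37766678, x=cosφ1·sinφ2-sinφ1·cosφ2·cosΔλ=0.78225150; θ=atan2(y, x)=25.7710° ≈ 25.8°
Leg 5: φ1=0.0759428, φ2=-0.4148735, Δφ=-0.4908163, Δλ=-0.6669200 rad; a=sin²(Δφ/2)+cosφ1·cosφ2·sin²(Δλ/2)=0.1567893765; c=2·atan2(√a, √(1-a))=0.814240027; dist=6371·c=5187.523 ≈ 5187.5 km; running total=49695.8 km
Leg 5 bearing: y=sinΔλ·cosφ2=-0.56609400, x=cosφ1·sinφ2-sinφ1·cosφ2·cosΔλ=-0.45646846; θ=atan2(y, x)=-128.8809° <0 so +360° → 231.1191° ≈ 231.1°
Leg 6: φ1=-0.4148735, φ2=0.8260032, Δφ=1.2408767, Δλ=4.1033232 rad; a=sin²(Δφ/2)+cosφ1·cosφ2·sin²(Δλ/2)=0.8256182892; c=2·atan2(√a, √(1-a))=2.280009116; dist=6371·c=14525.938 ≈ 14525.9 km; running total=64221.7 km
Leg 6 bearing: y=sinΔλ·cosφ2=-0.55593607, x=cosφ1·sinφ2-sinφ1·cosφ2·cosΔλ=0.51655203; θ=atan2(y, x)=-47.1031° <0 so +360° → 312.8969° ≈ 312.9°
Leg 7: φ1=0.8260032, φ2=-0.4945373, Δφ=-1.3205405, Δλ=-4.3531287 rad; a=sin²(Δφ/2)+cosφ1·cosφ2·sin²(Δλ/2)=0.7793570902; c=2·atan2(√a, √(1-a))=2.163630940; dist=6371·c=13784.493 ≈ 13784.5 km; running total=78006.2 km
Leg 7 bearing: y=sinΔλ·cosφ2=0.82399467, x=cosφ1·sinφ2-sinφ1·cosφ2·cosΔλ=-0.09418734; θ=atan2(y, x)=96.5209° ≈ 96.5°

Leg 1: dist=9792.4 km, bearing=204.8°
Leg 2: dist=7707.9 km, bearing=136.5°
Leg 3: dist=13698.2 km, bearing=314.6°
Leg 4: dist=13309.8 km, bearing=25.8°
Leg 5: dist=5187.5 km, bearing=231.1°
Leg 6: dist=14525.9 km, bearing=312.9°
Leg 7: dist=13784.5 km, bearing=96.5°
Total: 78006.2 km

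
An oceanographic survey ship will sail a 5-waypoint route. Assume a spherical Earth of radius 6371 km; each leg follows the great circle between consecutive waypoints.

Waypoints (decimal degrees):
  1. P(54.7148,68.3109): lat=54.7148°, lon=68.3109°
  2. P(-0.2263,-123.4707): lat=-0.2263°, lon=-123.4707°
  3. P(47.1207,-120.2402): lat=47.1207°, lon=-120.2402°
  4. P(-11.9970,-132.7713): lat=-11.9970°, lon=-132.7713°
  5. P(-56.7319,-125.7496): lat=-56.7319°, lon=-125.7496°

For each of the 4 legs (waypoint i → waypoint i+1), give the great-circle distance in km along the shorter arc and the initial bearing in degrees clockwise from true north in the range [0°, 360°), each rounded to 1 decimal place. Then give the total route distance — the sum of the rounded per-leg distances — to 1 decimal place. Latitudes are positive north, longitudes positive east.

Leg 1: φ1=0.9549534, φ2=-0.0039497, Δφ=-0.9589031, Δλ=-3.3472204 rad; a=sin²(Δφ/2)+cosφ1·cosφ2·sin²(Δλ/2)=0.7843485817; c=2·atan2(√a, √(1-a))=2.175717408; dist=6371·c=13861.496 ≈ 13861.5 km; running total=13861.5 km
Leg 1 bearing: y=sinΔλ·cosφ2=0.20418009, x=cosφ1·sinφ2-sinφ1·cosφ2·cosΔλ=0.79680238; θ=atan2(y, x)=14.3727° ≈ 14.4°
Leg 2: φ1=-0.0039497, φ2=0.8224114, Δφ=0.8263610, Δλ=0.0563829 rad; a=sin²(Δφ/2)+cosφ1·cosφ2·sin²(Δλ/2)=0.1617623558; c=2·atan2(√a, √(1-a))=0.827830261; dist=6371·c=5274.107 ≈ 5274.1 km; running total=19135.6 km
Leg 2 bearing: y=sinΔλ·cosφ2=0.03834574, x=cosφ1·sinφ2-sinφ1·cosφ2·cosΔλ=0.73546637; θ=atan2(y, x)=2.9846° ≈ 3.0°
Leg 3: φ1=0.8224114, φ2=-0.2093872, Δφ=-1.0317985, Δλ=-0.2187090 rad; a=sin²(Δφ/2)+cosφ1·cosφ2·sin²(Δλ/2)=0.2512896876; c=2·atan2(√a, √(1-a))=1.050173405; dist=6371·c=6690.655 ≈ 6690.7 km; running total=25826.3 km
Leg 3 bearing: y=sinΔλ·cosφ2=-0.21223057, x=cosφ1·sinφ2-sinφ1·cosφ2·cosΔλ=-0.84114856; θ=atan2(y, x)=-165.8392° <0 so +360° → 194.1608° ≈ 194.2°
Leg 4: φ1=-0.2093872, φ2=-0.9901584, Δφ=-0.7807713, Δλ=0.1225518 rad; a=sin²(Δφ/2)+cosφ1·cosφ2·sin²(Δλ/2)=0.1468267354; c=2·atan2(√a, √(1-a))=0.786472745; dist=6371·c=5010.618 ≈ 5010.6 km; running total=30836.9 km
Leg 4 bearing: y=sinΔλ·cosφ2=0.06705853, x=cosφ1·sinφ2-sinφ1·cosφ2·cosΔλ=-0.70468272; θ=atan2(y, x)=174.5640° ≈ 174.6°

Leg 1: dist=13861.5 km, bearing=14.4°
Leg 2: dist=5274.1 km, bearing=3.0°
Leg 3: dist=6690.7 km, bearing=194.2°
Leg 4: dist=5010.6 km, bearing=174.6°
Total: 30836.9 km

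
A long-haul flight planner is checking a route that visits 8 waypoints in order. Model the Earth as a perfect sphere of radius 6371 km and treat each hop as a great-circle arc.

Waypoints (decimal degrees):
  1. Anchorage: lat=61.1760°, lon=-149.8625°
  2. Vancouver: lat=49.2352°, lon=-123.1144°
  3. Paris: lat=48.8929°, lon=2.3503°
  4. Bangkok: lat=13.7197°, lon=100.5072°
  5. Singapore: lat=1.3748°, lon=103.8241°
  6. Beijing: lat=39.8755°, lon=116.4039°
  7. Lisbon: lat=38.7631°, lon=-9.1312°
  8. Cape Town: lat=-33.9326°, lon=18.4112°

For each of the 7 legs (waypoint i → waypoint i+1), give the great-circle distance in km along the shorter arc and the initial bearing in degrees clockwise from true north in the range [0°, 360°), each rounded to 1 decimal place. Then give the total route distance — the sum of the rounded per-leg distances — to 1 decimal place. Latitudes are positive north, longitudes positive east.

Leg 1: φ1=1.0677226, φ2=0.8593163, Δφ=-0.2084063, Δλ=0.4668424 rad; a=sin²(Δφ/2)+cosφ1·cosφ2·sin²(Δλ/2)=0.0276619927; c=2·atan2(√a, √(1-a))=0.334190878; dist=6371·c=2129.130 ≈ 2129.1 km; running total=2129.1 km
Leg 1 bearing: y=sinΔλ·cosφ2=0.29387488, x=cosφ1·sinφ2-sinφ1·cosφ2·cosΔλ=-0.14568728; θ=atan2(y, x)=116.3697° ≈ 116.4°
Leg 2: φ1=0.8593163, φ2=0.8533421, Δφ=-0.0059743, Δλ=2.1897721 rad; a=sin²(Δφ/2)+cosφ1·cosφ2·sin²(Δλ/2)=0.3391973057; c=2·atan2(√a, √(1-a))=1.243371864; dist=6371·c=7921.522 ≈ 7921.5 km; running total=10050.6 km
Leg 2 bearing: y=sinΔλ·cosφ2=0.53549053, x=cosφ1·sinφ2-sinφ1·cosφ2·cosΔλ=0.78090964; θ=atan2(y, x)=34.4395° ≈ 34.4°
Leg 3: φ1=0.8533421, φ2=0.2394539, Δφ=-0.6138881, Δλ=1.7131611 rad; a=sin²(Δφ/2)+cosφ1·cosφ2·sin²(Δλ/2)=0.4559589637; c=2·atan2(√a, √(1-a))=1.482599958; dist=6371·c=9445.644 ≈ 9445.6 km; running total=19496.2 km
Leg 3 bearing: y=sinΔλ·cosφ2=0.96163953, x=cosφ1·sinφ2-sinφ1·cosφ2·cosΔλ=0.25979024; θ=atan2(y, x)=74.8822° ≈ 74.9°
Leg 4: φ1=0.2394539, φ2=0.0239948, Δφ=-0.2154592, Δλ=0.0578908 rad; a=sin²(Δφ/2)+cosφ1·cosφ2·sin²(Δλ/2)=0.0123743036; c=2·atan2(√a, √(1-a))=0.222941107; dist=6371·c=1420.358 ≈ 1420.4 km; running total=20916.6 km
Leg 4 bearing: y=sinΔλ·cosφ2=0.05784184, x=cosφ1·sinφ2-sinφ1·cosφ2·cosΔλ=-0.21339879; θ=atan2(y, x)=164.8343° ≈ 164.8°
Leg 5: φ1=0.0239948, φ2=0.6959588, Δφ=0.6719640, Δλ=0.2195589 rad; a=sin²(Δφ/2)+cosφ1·cosφ2·sin²(Δλ/2)=0.1179087974; c=2·atan2(√a, √(1-a))=0.701023538; dist=6371·c=4466.221 ≈ 4466.2 km; running total=25382.8 km
Leg 5 bearing: y=sinΔλ·cosφ2=0.16714765, x=cosφ1·sinφ2-sinφ1·cosφ2·cosΔλ=0.62296622; θ=atan2(y, x)=15.0193° ≈ 15.0°
Leg 6: φ1=0.6959588, φ2=0.6765437, Δφ=-0.0194150, Δλ=-2.1910008 rad; a=sin²(Δφ/2)+cosφ1·cosφ2·sin²(Δλ/2)=0.4731930764; c=2·atan2(√a, √(1-a))=1.517156761; dist=6371·c=9665.806 ≈ 9665.8 km; running total=35048.6 km
Leg 6 bearing: y=sinΔλ·cosφ2=-0.63452203, x=cosφ1·sinφ2-sinφ1·cosφ2·cosΔλ=0.77104303; θ=atan2(y, x)=-39.4523° <0 so +360° → 320.5477° ≈ 320.5°
Leg 7: φ1=0.6765437, φ2=-0.5922356, Δφ=-1.2687793, Δλ=0.4807056 rad; a=sin²(Δφ/2)+cosφ1·cosφ2·sin²(Δλ/2)=0.3879363679; c=2·atan2(√a, √(1-a))=1.344748901; dist=6371·c=8567.395 ≈ 8567.4 km; running total=43616.0 km
Leg 7 bearing: y=sinΔλ·cosφ2=0.38365494, x=cosφ1·sinφ2-sinφ1·cosφ2·cosΔλ=-0.89586598; θ=atan2(y, x)=156.8170° ≈ 156.8°

Leg 1: dist=2129.1 km, bearing=116.4°
Leg 2: dist=7921.5 km, bearing=34.4°
Leg 3: dist=9445.6 km, bearing=74.9°
Leg 4: dist=1420.4 km, bearing=164.8°
Leg 5: dist=4466.2 km, bearing=15.0°
Leg 6: dist=9665.8 km, bearing=320.5°
Leg 7: dist=8567.4 km, bearing=156.8°
Total: 43616.0 km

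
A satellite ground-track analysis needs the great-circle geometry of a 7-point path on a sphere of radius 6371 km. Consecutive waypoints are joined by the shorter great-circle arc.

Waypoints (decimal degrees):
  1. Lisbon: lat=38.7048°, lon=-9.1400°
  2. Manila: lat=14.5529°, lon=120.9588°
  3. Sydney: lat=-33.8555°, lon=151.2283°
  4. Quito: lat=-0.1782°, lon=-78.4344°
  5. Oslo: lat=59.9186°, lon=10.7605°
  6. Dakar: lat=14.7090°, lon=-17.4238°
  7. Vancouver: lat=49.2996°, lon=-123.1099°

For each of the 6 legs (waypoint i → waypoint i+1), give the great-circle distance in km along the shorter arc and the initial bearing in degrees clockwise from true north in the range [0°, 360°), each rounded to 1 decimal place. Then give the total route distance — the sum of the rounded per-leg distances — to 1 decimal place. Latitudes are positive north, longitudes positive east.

Leg 1: dist=12146.1 km, bearing=51.6°
Leg 2: dist=6265.0 km, bearing=149.8°
Leg 3: dist=13610.1 km, bearing=115.5°
Leg 4: dist=9979.8 km, bearing=30.1°
Leg 5: dist=5524.4 km, bearing=216.8°
Leg 6: dist=9867.6 km, bearing=321.1°
Total: 57393.0 km

Leg 1: φ1=0.6755262, φ2=0.2539960, Δφ=-0.4215302, Δλ=2.2706524 rad; a=sin²(Δφ/2)+cosφ1·cosφ2·sin²(Δλ/2)=0.6646985031; c=2·atan2(√a, √(1-a))=1.906461196; dist=6371·c=12146.064 ≈ 12146.1 km; running total=12146.1 km
Leg 1 bearing: y=sinΔλ·cosφ2=0.74039276, x=cosφ1·sinφ2-sinφ1·cosφ2·cosΔλ=0.58593188; θ=atan2(y, x)=51.6426° ≈ 51.6°
Leg 2: φ1=0.2539960, φ2=-0.5908899, Δφ=-0.8448860, Δλ=0.5283024 rad; a=sin²(Δφ/2)+cosφ1·cosφ2·sin²(Δλ/2)=0.2228852377; c=2·atan2(√a, √(1-a))=0.983359294; dist=6371·c=6264.982 ≈ 6265.0 km; running total=18411.1 km
Leg 2 bearing: y=sinΔλ·cosφ2=0.41860082, x=cosφ1·sinφ2-sinφ1·cosφ2·cosΔλ=-0.71944631; θ=atan2(y, x)=149.8076° ≈ 149.8°
Leg 3: φ1=-0.5908899, φ2=-0.0031102, Δφ=0.5877798, Δλ=-4.0083703 rad; a=sin²(Δφ/2)+cosφ1·cosφ2·sin²(Δλ/2)=0.7679002038; c=2·atan2(√a, √(1-a))=2.136251752; dist=6371·c=13610.060 ≈ 13610.1 km; running total=32021.2 km
Leg 3 bearing: y=sinΔλ·cosφ2=0.76224342, x=cosφ1·sinφ2-sinφ1·cosφ2·cosΔλ=-0.36318439; θ=atan2(y, x)=115.4763° ≈ 115.5°
Leg 4: φ1=-0.0031102, φ2=1.0457769, Δφ=1.0488870, Δλ=1.5567447 rad; a=sin²(Δφ/2)+cosφ1·cosφ2·sin²(Δλ/2)=0.4978242186; c=2·atan2(√a, √(1-a))=1.566444750; dist=6371·c=9979.820 ≈ 9979.8 km; running total=42001.0 km
Leg 4 bearing: y=sinΔλ·cosφ2=0.50118037, x=cosφ1·sinφ2-sinφ1·cosφ2·cosΔλ=0.86533190; θ=atan2(y, x)=30.0784° ≈ 30.1°
Leg 5: φ1=1.0457769, φ2=0.2567205, Δφ=-0.7890564, Δλ=-0.4919088 rad; a=sin²(Δφ/2)+cosφ1·cosφ2·sin²(Δλ/2)=0.1764832154; c=2·atan2(√a, √(1-a))=0.867108941; dist=6371·c=5524.351 ≈ 5524.4 km; running total=47525.4 km
Leg 5 bearing: y=sinΔλ·cosφ2=-0.45683068, x=cosφ1·sinφ2-sinφ1·cosφ2·cosΔλ=-0.61045335; θ=atan2(y, x)=-143.1908° <0 so +360° → 216.8092° ≈ 216.8°
Leg 6: φ1=0.2567205, φ2=0.8604403, Δφ=0.6037199, Δλ=-1.8445704 rad; a=sin²(Δφ/2)+cosφ1·cosφ2·sin²(Δλ/2)=0.4890163215; c=2·atan2(√a, √(1-a))=1.548827203; dist=6371·c=9867.578 ≈ 9867.6 km; running total=57393.0 km
Leg 6 bearing: y=sinΔλ·cosφ2=-0.62781764, x=cosφ1·sinφ2-sinφ1·cosφ2·cosΔλ=0.77805042; θ=atan2(y, x)=-38.9005° <0 so +360° → 321.0995° ≈ 321.1°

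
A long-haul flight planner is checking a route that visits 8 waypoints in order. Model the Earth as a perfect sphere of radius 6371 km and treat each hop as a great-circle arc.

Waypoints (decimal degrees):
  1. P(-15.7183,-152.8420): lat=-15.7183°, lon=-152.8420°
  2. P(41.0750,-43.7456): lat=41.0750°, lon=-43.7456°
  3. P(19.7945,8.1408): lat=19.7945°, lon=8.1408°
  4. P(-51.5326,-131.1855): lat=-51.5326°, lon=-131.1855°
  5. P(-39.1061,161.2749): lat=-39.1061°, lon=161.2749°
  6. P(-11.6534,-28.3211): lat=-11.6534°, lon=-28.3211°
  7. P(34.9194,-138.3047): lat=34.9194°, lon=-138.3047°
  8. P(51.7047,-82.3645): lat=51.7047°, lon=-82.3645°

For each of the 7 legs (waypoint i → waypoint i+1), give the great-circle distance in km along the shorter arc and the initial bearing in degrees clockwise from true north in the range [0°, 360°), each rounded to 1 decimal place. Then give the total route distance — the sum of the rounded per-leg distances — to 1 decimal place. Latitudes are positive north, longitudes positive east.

Leg 1: φ1=-0.2743361, φ2=0.7168940, Δφ=0.9912301, Δλ=1.9040914 rad; a=sin²(Δφ/2)+cosφ1·cosφ2·sin²(Δλ/2)=0.7077024803; c=2·atan2(√a, √(1-a))=1.999184274; dist=6371·c=12736.803 ≈ 12736.8 km; running total=12736.8 km
Leg 1 bearing: y=sinΔλ·cosφ2=0.71236538, x=cosφ1·sinφ2-sinφ1·cosφ2·cosΔλ=0.56566269; θ=atan2(y, x)=51.5482° ≈ 51.5°
Leg 2: φ1=0.7168940, φ2=0.3454792, Δφ=-0.3714148, Δλ=0.9055885 rad; a=sin²(Δφ/2)+cosφ1·cosφ2·sin²(Δλ/2)=0.1698460455; c=2·atan2(√a, √(1-a))=0.849567638; dist=6371·c=5412.595 ≈ 5412.6 km; running total=18149.4 km
Leg 2 bearing: y=sinΔλ·cosφ2=0.74029978, x=cosφ1·sinφ2-sinφ1·cosφ2·cosΔλ=-0.12629210; θ=atan2(y, x)=99.6812° ≈ 99.7°
Leg 3: φ1=0.3454792, φ2=-0.8994135, Δφ=-1.2448927, Δλ=-2.4317027 rad; a=sin²(Δφ/2)+cosφ1·cosφ2·sin²(Δλ/2)=0.8545347407; c=2·atan2(√a, √(1-a))=2.358974034; dist=6371·c=15029.024 ≈ 15029.0 km; running total=33178.4 km
Leg 3 bearing: y=sinΔλ·cosφ2=-0.40543384, x=cosφ1·sinφ2-sinφ1·cosφ2·cosΔλ=-0.57692623; θ=atan2(y, x)=-144.9024° <0 so +360° → 215.0976° ≈ 215.1°
Leg 4: φ1=-0.8994135, φ2=-0.6825302, Δφ=0.2168833, Δλ=5.1043969 rad; a=sin²(Δφ/2)+cosφ1·cosφ2·sin²(Δλ/2)=0.1608610247; c=2·atan2(√a, √(1-a))=0.825379779; dist=6371·c=5258.495 ≈ 5258.5 km; running total=38436.9 km
Leg 4 bearing: y=sinΔλ·cosφ2=-0.71711642, x=cosφ1·sinφ2-sinφ1·cosφ2·cosΔλ=-0.16025935; θ=atan2(y, x)=-102.5973° <0 so +360° → 257.4027° ≈ 257.4°
Leg 5: φ1=-0.6825302, φ2=-0.2033902, Δφ=0.4791400, Δλ=-3.3090744 rad; a=sin²(Δφ/2)+cosφ1·cosφ2·sin²(Δλ/2)=0.8109714874; c=2·atan2(√a, √(1-a))=2.242017844; dist=6371·c=14283.896 ≈ 14283.9 km; running total=52720.8 km
Leg 5 bearing: y=sinΔλ·cosφ2=0.16326380, x=cosφ1·sinφ2-sinφ1·cosφ2·cosΔλ=-0.76585369; θ=atan2(y, x)=167.9659° ≈ 168.0°
Leg 6: φ1=-0.2033902, φ2=0.6094585, Δφ=0.8128487, Δλ=-1.9195759 rad; a=sin²(Δφ/2)+cosφ1·cosφ2·sin²(Δλ/2)=0.6950349152; c=2·atan2(√a, √(1-a))=1.971503756; dist=6371·c=12560.450 ≈ 12560.5 km; running total=65281.3 km
Leg 6 bearing: y=sinΔλ·cosφ2=-0.77058882, x=cosφ1·sinφ2-sinφ1·cosφ2·cosΔλ=0.50402222; θ=atan2(y, x)=-56.8123° <0 so +360° → 303.1877° ≈ 303.2°
Leg 7: φ1=0.6094585, φ2=0.9024173, Δφ=0.2929588, Δλ=0.9763407 rad; a=sin²(Δφ/2)+cosφ1·cosφ2·sin²(Δλ/2)=0.1330792978; c=2·atan2(√a, √(1-a))=0.746836741; dist=6371·c=4758.097 ≈ 4758.1 km; running total=70039.4 km
Leg 7 bearing: y=sinΔλ·cosφ2=0.51340477, x=cosφ1·sinφ2-sinφ1·cosφ2·cosΔλ=0.44485092; θ=atan2(y, x)=49.0920° ≈ 49.1°

Leg 1: dist=12736.8 km, bearing=51.5°
Leg 2: dist=5412.6 km, bearing=99.7°
Leg 3: dist=15029.0 km, bearing=215.1°
Leg 4: dist=5258.5 km, bearing=257.4°
Leg 5: dist=14283.9 km, bearing=168.0°
Leg 6: dist=12560.5 km, bearing=303.2°
Leg 7: dist=4758.1 km, bearing=49.1°
Total: 70039.4 km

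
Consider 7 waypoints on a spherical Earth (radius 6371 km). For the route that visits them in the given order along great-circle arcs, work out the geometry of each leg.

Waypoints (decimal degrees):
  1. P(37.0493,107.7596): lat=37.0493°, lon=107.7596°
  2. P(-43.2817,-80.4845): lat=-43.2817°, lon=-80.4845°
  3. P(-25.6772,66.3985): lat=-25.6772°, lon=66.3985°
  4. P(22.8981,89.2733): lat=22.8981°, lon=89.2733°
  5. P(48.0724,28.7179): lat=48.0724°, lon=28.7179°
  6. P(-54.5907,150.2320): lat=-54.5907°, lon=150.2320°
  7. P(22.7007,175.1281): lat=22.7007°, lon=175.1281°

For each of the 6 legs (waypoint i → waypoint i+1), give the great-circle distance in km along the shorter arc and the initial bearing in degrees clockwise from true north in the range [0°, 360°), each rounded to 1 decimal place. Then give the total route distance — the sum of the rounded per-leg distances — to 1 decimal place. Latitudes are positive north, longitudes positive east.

Leg 1: dist=19030.6 km, bearing=137.3°
Leg 2: dist=11633.5 km, bearing=149.4°
Leg 3: dist=5936.9 km, bearing=26.5°
Leg 4: dist=5970.7 km, bearing=313.8°
Leg 5: dist=16009.2 km, bearing=122.9°
Leg 6: dist=8917.1 km, bearing=23.2°
Total: 67498.0 km

Leg 1: φ1=0.6466323, φ2=-0.7554082, Δφ=-1.4020404, Δλ=-3.2854793 rad; a=sin²(Δφ/2)+cosφ1·cosφ2·sin²(Δλ/2)=0.9940427670; c=2·atan2(√a, √(1-a))=2.987072748; dist=6371·c=19030.640 ≈ 19030.6 km; running total=19030.6 km
Leg 1 bearing: y=sinΔλ·cosφ2=0.10438726, x=cosφ1·sinφ2-sinφ1·cosφ2·cosΔλ=-0.11309411; θ=atan2(y, x)=137.2926° ≈ 137.3°
Leg 2: φ1=-0.7554082, φ2=-0.4481517, Δφ=0.3072565, Δλ=2.5635920 rad; a=sin²(Δφ/2)+cosφ1·cosφ2·sin²(Δλ/2)=0.6262290487; c=2·atan2(√a, √(1-a))=1.826016129; dist=6371·c=11633.549 ≈ 11633.5 km; running total=30664.1 km
Leg 2 bearing: y=sinΔλ·cosφ2=0.49239812, x=cosφ1·sinφ2-sinφ1·cosφ2·cosΔλ=-0.83295198; θ=atan2(y, x)=149.4106° ≈ 149.4°
Leg 3: φ1=-0.4481517, φ2=0.3996472, Δφ=0.8477989, Δλ=0.3992406 rad; a=sin²(Δφ/2)+cosφ1·cosφ2·sin²(Δλ/2)=0.2018285068; c=2·atan2(√a, √(1-a))=0.931858691; dist=6371·c=5936.872 ≈ 5936.9 km; running total=36601.0 km
Leg 3 bearing: y=sinΔλ·cosφ2=0.35808706, x=cosφ1·sinφ2-sinφ1·cosφ2·cosΔλ=0.71843490; θ=atan2(y, x)=26.4929° ≈ 26.5°
Leg 4: φ1=0.3996472, φ2=0.8390217, Δφ=0.4393744, Δλ=-1.0568911 rad; a=sin²(Δφ/2)+cosφ1·cosφ2·sin²(Δλ/2)=0.2039660003; c=2·atan2(√a, √(1-a))=0.937173785; dist=6371·c=5970.734 ≈ 5970.7 km; running total=42571.7 km
Leg 4 bearing: y=sinΔλ·cosφ2=-0.58188174, x=cosφ1·sinφ2-sinφ1·cosφ2·cosΔλ=0.55755639; θ=atan2(y, x)=-46.2230° <0 so +360° → 313.7770° ≈ 313.8°
Leg 5: φ1=0.8390217, φ2=-0.9527875, Δφ=-1.7918091, Δλ=2.1208211 rad; a=sin²(Δφ/2)+cosφ1·cosφ2·sin²(Δλ/2)=0.9043739790; c=2·atan2(√a, √(1-a))=2.512816555; dist=6371·c=16009.154 ≈ 16009.2 km; running total=58580.9 km
Leg 5 bearing: y=sinΔλ·cosφ2=0.49395668, x=cosφ1·sinφ2-sinφ1·cosφ2·cosΔλ=-0.31927032; θ=atan2(y, x)=122.8767° ≈ 122.9°
Leg 6: φ1=-0.9527875, φ2=0.3962020, Δφ=1.3489894, Δλ=0.4345189 rad; a=sin²(Δφ/2)+cosφ1·cosφ2·sin²(Δλ/2)=0.4148398280; c=2·atan2(√a, √(1-a))=1.399641573; dist=6371·c=8917.116 ≈ 8917.1 km; running total=67498.0 km
Leg 6 bearing: y=sinΔλ·cosφ2=0.38836263, x=cosφ1·sinφ2-sinφ1·cosφ2·cosΔλ=0.90562986; θ=atan2(y, x)=23.2112° ≈ 23.2°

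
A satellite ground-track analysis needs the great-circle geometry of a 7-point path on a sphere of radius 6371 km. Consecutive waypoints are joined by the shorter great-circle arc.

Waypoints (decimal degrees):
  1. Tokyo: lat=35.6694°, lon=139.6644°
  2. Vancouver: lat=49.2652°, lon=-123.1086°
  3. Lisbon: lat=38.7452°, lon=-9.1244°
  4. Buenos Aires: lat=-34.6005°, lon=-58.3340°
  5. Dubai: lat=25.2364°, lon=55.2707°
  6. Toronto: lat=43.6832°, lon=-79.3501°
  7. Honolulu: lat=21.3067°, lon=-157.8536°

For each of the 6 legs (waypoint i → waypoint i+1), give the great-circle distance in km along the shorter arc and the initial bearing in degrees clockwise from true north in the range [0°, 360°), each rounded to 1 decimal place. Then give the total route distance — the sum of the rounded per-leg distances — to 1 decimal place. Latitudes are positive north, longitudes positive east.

Leg 1: φ1=0.6225485, φ2=0.8598399, Δφ=0.2372915, Δλ=-4.5862540 rad; a=sin²(Δφ/2)+cosφ1·cosφ2·sin²(Δλ/2)=0.3124243587; c=2·atan2(√a, √(1-a))=1.186236355; dist=6371·c=7557.512 ≈ 7557.5 km; running total=7557.5 km
Leg 1 bearing: y=sinΔλ·cosφ2=0.64737452, x=cosφ1·sinφ2-sinφ1·cosφ2·cosΔλ=0.66345139; θ=atan2(y, x)=44.2973° ≈ 44.3°
Leg 2: φ1=0.8598399, φ2=0.6762313, Δφ=-0.1836086, Δλ=1.9893996 rad; a=sin²(Δφ/2)+cosφ1·cosφ2·sin²(Δλ/2)=0.3663228578; c=2·atan2(√a, √(1-a))=1.300150008; dist=6371·c=8283.256 ≈ 8283.3 km; running total=15840.8 km
Leg 2 bearing: y=sinΔλ·cosφ2=0.71259528, x=cosφ1·sinφ2-sinφ1·cosφ2·cosΔλ=0.64863676; θ=atan2(y, x)=47.6901° ≈ 47.7°
Leg 3: φ1=0.6762313, φ2=-0.6038926, Δφ=-1.2801240, Δλ=-0.8588695 rad; a=sin²(Δφ/2)+cosφ1·cosφ2·sin²(Δλ/2)=0.4679928426; c=2·atan2(√a, √(1-a))=1.506738211; dist=6371·c=9599.429 ≈ 9599.4 km; running total=25440.2 km
Leg 3 bearing: y=sinΔλ·cosφ2=-0.62319652, x=cosφ1·sinφ2-sinφ1·cosφ2·cosΔλ=-0.77944100; θ=atan2(y, x)=-141.3562° <0 so +360° → 218.6438° ≈ 218.6°
Leg 4: φ1=-0.6038926, φ2=0.4404583, Δφ=1.0443509, Δλ=1.9827761 rad; a=sin²(Δφ/2)+cosφ1·cosφ2·sin²(Δλ/2)=0.7701244457; c=2·atan2(√a, √(1-a))=2.141529177; dist=6371·c=13643.682 ≈ 13643.7 km; running total=39083.9 km
Leg 4 bearing: y=sinΔλ·cosφ2=0.82887204, x=cosφ1·sinφ2-sinφ1·cosφ2·cosΔλ=0.14526624; θ=atan2(y, x)=80.0594° ≈ 80.1°
Leg 5: φ1=0.4404583, φ2=0.7624157, Δφ=0.3219574, Δλ=-2.3495762 rad; a=sin²(Δφ/2)+cosφ1·cosφ2·sin²(Δλ/2)=0.5825053922; c=2·atan2(√a, √(1-a))=1.736565272; dist=6371·c=11063.657 ≈ 11063.7 km; running total=50147.6 km
Leg 5 bearing: y=sinΔλ·cosφ2=-0.51473129, x=cosφ1·sinφ2-sinφ1·cosφ2·cosΔλ=0.84132226; θ=atan2(y, x)=-31.4588° <0 so +360° → 328.5412° ≈ 328.5°
Leg 6: φ1=0.7624157, φ2=0.3718721, Δφ=-0.3905436, Δλ=-1.3701445 rad; a=sin²(Δφ/2)+cosφ1·cosφ2·sin²(Δλ/2)=0.3073780169; c=2·atan2(√a, √(1-a))=1.175324147; dist=6371·c=7487.990 ≈ 7488.0 km; running total=57635.6 km
Leg 6 bearing: y=sinΔλ·cosφ2=-0.91295696, x=cosφ1·sinφ2-sinφ1·cosφ2·cosΔλ=0.13452385; θ=atan2(y, x)=-81.6178° <0 so +360° → 278.3822° ≈ 278.4°

Leg 1: dist=7557.5 km, bearing=44.3°
Leg 2: dist=8283.3 km, bearing=47.7°
Leg 3: dist=9599.4 km, bearing=218.6°
Leg 4: dist=13643.7 km, bearing=80.1°
Leg 5: dist=11063.7 km, bearing=328.5°
Leg 6: dist=7488.0 km, bearing=278.4°
Total: 57635.6 km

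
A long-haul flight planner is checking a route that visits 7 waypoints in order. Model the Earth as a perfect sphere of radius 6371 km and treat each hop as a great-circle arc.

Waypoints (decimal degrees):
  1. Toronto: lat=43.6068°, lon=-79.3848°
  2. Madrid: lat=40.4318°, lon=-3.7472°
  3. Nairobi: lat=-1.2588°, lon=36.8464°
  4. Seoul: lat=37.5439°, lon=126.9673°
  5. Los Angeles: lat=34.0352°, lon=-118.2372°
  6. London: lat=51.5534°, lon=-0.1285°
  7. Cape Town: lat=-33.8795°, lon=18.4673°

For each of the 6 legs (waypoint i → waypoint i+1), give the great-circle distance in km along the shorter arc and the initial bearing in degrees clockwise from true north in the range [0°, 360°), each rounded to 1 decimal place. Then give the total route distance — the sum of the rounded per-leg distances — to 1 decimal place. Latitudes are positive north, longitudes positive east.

Leg 1: dist=6034.1 km, bearing=65.3°
Leg 2: dist=6192.9 km, bearing=128.0°
Leg 3: dist=10103.5 km, bearing=52.5°
Leg 4: dist=9589.9 km, bearing=48.9°
Leg 5: dist=8753.4 km, bearing=34.0°
Leg 6: dist=9671.8 km, bearing=164.6°
Total: 50345.6 km

Leg 1: φ1=0.7610822, φ2=0.7056680, Δφ=-0.0554142, Δλ=1.3201252 rad; a=sin²(Δφ/2)+cosφ1·cosφ2·sin²(Δλ/2)=0.2079893589; c=2·atan2(√a, √(1-a))=0.947122499; dist=6371·c=6034.117 ≈ 6034.1 km; running total=6034.1 km
Leg 1 bearing: y=sinΔλ·cosφ2=0.73738872, x=cosφ1·sinφ2-sinφ1·cosφ2·cosΔλ=0.33937740; θ=atan2(y, x)=65.2861° ≈ 65.3°
Leg 2: φ1=0.7056680, φ2=-0.0219702, Δφ=-0.7276382, Δλ=0.7084920 rad; a=sin²(Δφ/2)+cosφ1·cosφ2·sin²(Δλ/2)=0.2181953260; c=2·atan2(√a, √(1-a))=0.972047556; dist=6371·c=6192.915 ≈ 6192.9 km; running total=12227.0 km
Leg 2 bearing: y=sinΔλ·cosφ2=0.65053237, x=cosφ1·sinφ2-sinφ1·cosφ2·cosΔλ=-0.50906988; θ=atan2(y, x)=128.0447° ≈ 128.0°
Leg 3: φ1=-0.0219702, φ2=0.6552647, Δφ=0.6772349, Δλ=1.5729064 rad; a=sin²(Δφ/2)+cosφ1·cosφ2·sin²(Δλ/2)=0.5075297774; c=2·atan2(√a, √(1-a))=1.585856451; dist=6371·c=10103.491 ≈ 10103.5 km; running total=22330.5 km
Leg 3 bearing: y=sinΔλ·cosφ2=0.79288491, x=cosφ1·sinφ2-sinφ1·cosφ2·cosΔλ=0.60918530; θ=atan2(y, x)=52.4644° ≈ 52.5°
Leg 4: φ1=0.6552647, φ2=0.5940263, Δφ=-0.0612384, Δλ=-4.2796259 rad; a=sin²(Δφ/2)+cosφ1·cosφ2·sin²(Δλ/2)=0.4672466441; c=2·atan2(√a, √(1-a))=1.505242675; dist=6371·c=9589.901 ≈ 9589.9 km; running total=31920.4 km
Leg 4 bearing: y=sinΔλ·cosφ2=0.75229693, x=cosφ1·sinφ2-sinφ1·cosφ2·cosΔλ=0.65555945; θ=atan2(y, x)=48.9308° ≈ 48.9°
Leg 5: φ1=0.5940263, φ2=0.8997766, Δφ=0.3057503, Δλ=2.0613857 rad; a=sin²(Δφ/2)+cosφ1·cosφ2·sin²(Δλ/2)=0.4022075173; c=2·atan2(√a, √(1-a))=1.373942427; dist=6371·c=8753.387 ≈ 8753.4 km; running total=40673.8 km
Leg 5 bearing: y=sinΔλ·cosφ2=0.54844875, x=cosφ1·sinφ2-sinφ1·cosφ2·cosΔλ=0.81298862; θ=atan2(y, x)=34.0039° ≈ 34.0°
Leg 6: φ1=0.8997766, φ2=-0.5913088, Δφ=-1.4910854, Δλ=0.3245579 rad; a=sin²(Δφ/2)+cosφ1·cosφ2·sin²(Δλ/2)=0.4736620106; c=2·atan2(√a, √(1-a))=1.518095957; dist=6371·c=9671.789 ≈ 9671.8 km; running total=50345.6 km
Leg 6 bearing: y=sinΔλ·cosφ2=0.26474610, x=cosφ1·sinφ2-sinφ1·cosφ2·cosΔλ=-0.96287836; θ=atan2(y, x)=164.6263° ≈ 164.6°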